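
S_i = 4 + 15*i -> [4, 19, 34, 49, 64]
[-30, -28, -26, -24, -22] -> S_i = -30 + 2*i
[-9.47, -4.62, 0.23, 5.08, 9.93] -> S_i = -9.47 + 4.85*i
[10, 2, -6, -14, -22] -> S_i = 10 + -8*i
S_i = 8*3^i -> [8, 24, 72, 216, 648]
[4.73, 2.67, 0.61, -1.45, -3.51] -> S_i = 4.73 + -2.06*i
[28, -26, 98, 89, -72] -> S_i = Random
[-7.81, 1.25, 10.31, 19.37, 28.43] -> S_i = -7.81 + 9.06*i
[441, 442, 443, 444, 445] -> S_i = 441 + 1*i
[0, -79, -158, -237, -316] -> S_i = 0 + -79*i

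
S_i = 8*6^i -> [8, 48, 288, 1728, 10368]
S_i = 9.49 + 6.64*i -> [9.49, 16.13, 22.77, 29.41, 36.05]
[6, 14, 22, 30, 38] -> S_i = 6 + 8*i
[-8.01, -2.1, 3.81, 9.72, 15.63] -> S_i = -8.01 + 5.91*i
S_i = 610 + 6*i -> [610, 616, 622, 628, 634]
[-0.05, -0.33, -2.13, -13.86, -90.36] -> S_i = -0.05*6.52^i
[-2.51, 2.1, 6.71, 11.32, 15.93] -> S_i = -2.51 + 4.61*i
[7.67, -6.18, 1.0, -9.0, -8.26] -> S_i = Random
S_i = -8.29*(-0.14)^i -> [-8.29, 1.16, -0.16, 0.02, -0.0]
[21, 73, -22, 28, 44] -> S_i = Random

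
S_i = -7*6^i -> [-7, -42, -252, -1512, -9072]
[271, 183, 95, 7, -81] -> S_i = 271 + -88*i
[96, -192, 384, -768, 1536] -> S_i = 96*-2^i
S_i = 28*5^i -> [28, 140, 700, 3500, 17500]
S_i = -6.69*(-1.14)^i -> [-6.69, 7.63, -8.69, 9.91, -11.3]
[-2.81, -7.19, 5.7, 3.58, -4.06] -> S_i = Random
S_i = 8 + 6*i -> [8, 14, 20, 26, 32]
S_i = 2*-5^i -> [2, -10, 50, -250, 1250]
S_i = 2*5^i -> [2, 10, 50, 250, 1250]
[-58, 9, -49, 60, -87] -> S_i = Random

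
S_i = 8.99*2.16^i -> [8.99, 19.42, 41.94, 90.6, 195.69]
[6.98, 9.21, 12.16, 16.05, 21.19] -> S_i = 6.98*1.32^i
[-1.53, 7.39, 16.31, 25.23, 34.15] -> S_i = -1.53 + 8.92*i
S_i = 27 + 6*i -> [27, 33, 39, 45, 51]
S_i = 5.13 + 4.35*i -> [5.13, 9.48, 13.83, 18.18, 22.53]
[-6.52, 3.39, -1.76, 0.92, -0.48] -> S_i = -6.52*(-0.52)^i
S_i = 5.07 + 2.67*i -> [5.07, 7.74, 10.41, 13.08, 15.75]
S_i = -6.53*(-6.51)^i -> [-6.53, 42.51, -276.74, 1801.59, -11728.36]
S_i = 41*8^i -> [41, 328, 2624, 20992, 167936]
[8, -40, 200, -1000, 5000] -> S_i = 8*-5^i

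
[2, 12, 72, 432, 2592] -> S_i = 2*6^i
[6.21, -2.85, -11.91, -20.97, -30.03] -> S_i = 6.21 + -9.06*i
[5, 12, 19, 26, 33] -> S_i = 5 + 7*i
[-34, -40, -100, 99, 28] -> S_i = Random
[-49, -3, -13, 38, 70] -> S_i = Random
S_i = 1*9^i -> [1, 9, 81, 729, 6561]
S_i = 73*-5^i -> [73, -365, 1825, -9125, 45625]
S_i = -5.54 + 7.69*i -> [-5.54, 2.15, 9.84, 17.53, 25.22]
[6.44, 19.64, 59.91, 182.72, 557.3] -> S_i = 6.44*3.05^i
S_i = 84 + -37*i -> [84, 47, 10, -27, -64]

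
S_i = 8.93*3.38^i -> [8.93, 30.18, 102.02, 344.83, 1165.52]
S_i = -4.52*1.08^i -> [-4.52, -4.88, -5.27, -5.69, -6.15]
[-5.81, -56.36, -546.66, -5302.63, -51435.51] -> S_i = -5.81*9.70^i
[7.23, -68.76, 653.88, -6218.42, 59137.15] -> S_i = 7.23*(-9.51)^i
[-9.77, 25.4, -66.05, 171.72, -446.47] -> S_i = -9.77*(-2.60)^i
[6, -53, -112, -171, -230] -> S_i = 6 + -59*i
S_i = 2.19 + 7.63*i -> [2.19, 9.82, 17.45, 25.08, 32.71]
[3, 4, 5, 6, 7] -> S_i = 3 + 1*i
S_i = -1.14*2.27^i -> [-1.14, -2.59, -5.87, -13.33, -30.27]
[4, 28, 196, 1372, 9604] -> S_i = 4*7^i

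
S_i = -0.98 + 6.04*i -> [-0.98, 5.06, 11.1, 17.14, 23.18]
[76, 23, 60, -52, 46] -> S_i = Random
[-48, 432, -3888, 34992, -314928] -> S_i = -48*-9^i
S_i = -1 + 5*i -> [-1, 4, 9, 14, 19]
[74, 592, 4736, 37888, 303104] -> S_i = 74*8^i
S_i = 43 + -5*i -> [43, 38, 33, 28, 23]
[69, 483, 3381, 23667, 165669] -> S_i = 69*7^i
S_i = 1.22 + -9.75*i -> [1.22, -8.53, -18.28, -28.03, -37.78]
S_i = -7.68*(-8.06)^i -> [-7.68, 61.9, -498.92, 4021.3, -32411.67]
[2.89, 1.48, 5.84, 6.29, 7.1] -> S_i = Random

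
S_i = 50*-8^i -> [50, -400, 3200, -25600, 204800]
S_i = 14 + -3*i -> [14, 11, 8, 5, 2]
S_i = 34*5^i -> [34, 170, 850, 4250, 21250]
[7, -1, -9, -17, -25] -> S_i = 7 + -8*i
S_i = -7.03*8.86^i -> [-7.03, -62.29, -551.85, -4889.41, -43320.18]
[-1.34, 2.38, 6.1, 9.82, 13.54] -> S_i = -1.34 + 3.72*i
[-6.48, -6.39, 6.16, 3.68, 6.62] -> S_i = Random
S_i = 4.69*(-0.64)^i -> [4.69, -3.0, 1.92, -1.23, 0.79]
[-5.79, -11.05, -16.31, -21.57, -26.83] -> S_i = -5.79 + -5.26*i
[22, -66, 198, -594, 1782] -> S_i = 22*-3^i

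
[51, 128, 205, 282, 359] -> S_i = 51 + 77*i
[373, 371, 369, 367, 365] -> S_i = 373 + -2*i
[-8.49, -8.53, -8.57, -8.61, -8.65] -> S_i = -8.49 + -0.04*i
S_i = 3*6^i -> [3, 18, 108, 648, 3888]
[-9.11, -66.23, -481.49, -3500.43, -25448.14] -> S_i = -9.11*7.27^i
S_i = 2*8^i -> [2, 16, 128, 1024, 8192]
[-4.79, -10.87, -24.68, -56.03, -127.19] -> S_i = -4.79*2.27^i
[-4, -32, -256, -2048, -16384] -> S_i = -4*8^i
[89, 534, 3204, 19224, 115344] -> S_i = 89*6^i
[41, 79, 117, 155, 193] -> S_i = 41 + 38*i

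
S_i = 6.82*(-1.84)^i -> [6.82, -12.55, 23.09, -42.49, 78.17]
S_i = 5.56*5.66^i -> [5.56, 31.47, 178.12, 1008.15, 5706.11]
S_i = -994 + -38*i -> [-994, -1032, -1070, -1108, -1146]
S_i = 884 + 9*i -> [884, 893, 902, 911, 920]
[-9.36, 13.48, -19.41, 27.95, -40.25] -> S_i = -9.36*(-1.44)^i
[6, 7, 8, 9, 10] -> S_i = 6 + 1*i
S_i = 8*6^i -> [8, 48, 288, 1728, 10368]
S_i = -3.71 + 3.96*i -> [-3.71, 0.25, 4.21, 8.17, 12.13]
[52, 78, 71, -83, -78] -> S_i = Random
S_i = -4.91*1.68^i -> [-4.91, -8.25, -13.86, -23.28, -39.11]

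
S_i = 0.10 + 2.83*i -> [0.1, 2.93, 5.76, 8.59, 11.42]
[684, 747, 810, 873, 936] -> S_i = 684 + 63*i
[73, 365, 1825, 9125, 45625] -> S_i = 73*5^i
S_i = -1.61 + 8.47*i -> [-1.61, 6.86, 15.33, 23.8, 32.27]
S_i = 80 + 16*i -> [80, 96, 112, 128, 144]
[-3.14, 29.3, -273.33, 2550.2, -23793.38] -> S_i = -3.14*(-9.33)^i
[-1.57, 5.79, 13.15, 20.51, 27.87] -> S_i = -1.57 + 7.36*i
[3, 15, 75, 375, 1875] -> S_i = 3*5^i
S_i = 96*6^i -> [96, 576, 3456, 20736, 124416]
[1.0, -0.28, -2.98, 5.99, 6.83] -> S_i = Random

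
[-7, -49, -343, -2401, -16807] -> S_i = -7*7^i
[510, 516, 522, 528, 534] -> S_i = 510 + 6*i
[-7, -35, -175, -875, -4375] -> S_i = -7*5^i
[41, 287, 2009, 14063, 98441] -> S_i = 41*7^i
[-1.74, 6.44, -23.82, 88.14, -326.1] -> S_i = -1.74*(-3.70)^i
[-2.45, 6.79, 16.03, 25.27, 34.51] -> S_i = -2.45 + 9.24*i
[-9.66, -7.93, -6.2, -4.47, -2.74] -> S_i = -9.66 + 1.73*i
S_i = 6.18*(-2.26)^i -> [6.18, -13.97, 31.56, -71.34, 161.22]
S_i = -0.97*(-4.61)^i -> [-0.97, 4.47, -20.61, 95.03, -438.1]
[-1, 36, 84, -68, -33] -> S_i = Random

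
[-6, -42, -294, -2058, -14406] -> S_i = -6*7^i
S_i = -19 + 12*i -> [-19, -7, 5, 17, 29]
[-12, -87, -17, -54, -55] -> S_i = Random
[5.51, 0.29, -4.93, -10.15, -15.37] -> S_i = 5.51 + -5.22*i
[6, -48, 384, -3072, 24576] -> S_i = 6*-8^i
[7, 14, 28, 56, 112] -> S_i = 7*2^i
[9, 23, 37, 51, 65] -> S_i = 9 + 14*i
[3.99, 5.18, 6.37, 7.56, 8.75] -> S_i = 3.99 + 1.19*i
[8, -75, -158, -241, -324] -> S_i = 8 + -83*i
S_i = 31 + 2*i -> [31, 33, 35, 37, 39]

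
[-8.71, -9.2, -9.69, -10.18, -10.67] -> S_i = -8.71 + -0.49*i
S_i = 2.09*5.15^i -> [2.09, 10.76, 55.43, 285.47, 1470.2]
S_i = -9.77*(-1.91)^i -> [-9.77, 18.66, -35.64, 68.08, -130.03]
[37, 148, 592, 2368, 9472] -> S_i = 37*4^i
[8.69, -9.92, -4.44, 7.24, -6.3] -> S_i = Random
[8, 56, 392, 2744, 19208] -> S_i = 8*7^i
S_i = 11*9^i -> [11, 99, 891, 8019, 72171]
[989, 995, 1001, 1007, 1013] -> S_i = 989 + 6*i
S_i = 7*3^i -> [7, 21, 63, 189, 567]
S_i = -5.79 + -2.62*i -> [-5.79, -8.41, -11.03, -13.65, -16.27]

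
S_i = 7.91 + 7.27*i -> [7.91, 15.18, 22.45, 29.72, 36.99]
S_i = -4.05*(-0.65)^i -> [-4.05, 2.63, -1.71, 1.11, -0.72]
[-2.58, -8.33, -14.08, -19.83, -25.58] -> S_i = -2.58 + -5.75*i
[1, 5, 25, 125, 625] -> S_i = 1*5^i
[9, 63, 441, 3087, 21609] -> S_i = 9*7^i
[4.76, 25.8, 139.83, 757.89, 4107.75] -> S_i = 4.76*5.42^i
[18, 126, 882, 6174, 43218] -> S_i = 18*7^i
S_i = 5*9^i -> [5, 45, 405, 3645, 32805]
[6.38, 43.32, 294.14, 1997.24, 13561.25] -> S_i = 6.38*6.79^i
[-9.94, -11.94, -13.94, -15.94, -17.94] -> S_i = -9.94 + -2.00*i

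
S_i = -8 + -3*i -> [-8, -11, -14, -17, -20]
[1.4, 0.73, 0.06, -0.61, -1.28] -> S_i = 1.40 + -0.67*i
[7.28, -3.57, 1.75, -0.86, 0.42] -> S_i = 7.28*(-0.49)^i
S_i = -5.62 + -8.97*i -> [-5.62, -14.59, -23.56, -32.53, -41.5]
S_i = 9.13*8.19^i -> [9.13, 74.77, 612.4, 5015.6, 41077.73]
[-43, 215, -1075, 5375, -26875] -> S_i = -43*-5^i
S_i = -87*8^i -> [-87, -696, -5568, -44544, -356352]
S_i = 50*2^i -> [50, 100, 200, 400, 800]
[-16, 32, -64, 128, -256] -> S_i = -16*-2^i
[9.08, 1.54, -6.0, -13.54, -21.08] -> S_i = 9.08 + -7.54*i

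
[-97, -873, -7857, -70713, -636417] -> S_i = -97*9^i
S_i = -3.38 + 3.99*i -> [-3.38, 0.61, 4.6, 8.59, 12.58]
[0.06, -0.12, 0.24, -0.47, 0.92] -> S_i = 0.06*(-1.98)^i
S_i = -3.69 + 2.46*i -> [-3.69, -1.23, 1.23, 3.69, 6.15]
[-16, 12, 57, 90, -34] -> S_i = Random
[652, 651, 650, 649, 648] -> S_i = 652 + -1*i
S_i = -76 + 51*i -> [-76, -25, 26, 77, 128]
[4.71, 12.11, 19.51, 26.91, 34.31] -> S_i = 4.71 + 7.40*i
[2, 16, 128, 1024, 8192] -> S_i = 2*8^i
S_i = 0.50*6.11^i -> [0.5, 3.06, 18.67, 114.05, 696.84]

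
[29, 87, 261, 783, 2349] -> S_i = 29*3^i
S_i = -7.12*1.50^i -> [-7.12, -10.68, -16.02, -24.03, -36.04]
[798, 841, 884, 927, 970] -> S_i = 798 + 43*i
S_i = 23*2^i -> [23, 46, 92, 184, 368]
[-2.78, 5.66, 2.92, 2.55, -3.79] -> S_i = Random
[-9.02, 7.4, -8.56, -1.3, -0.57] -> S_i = Random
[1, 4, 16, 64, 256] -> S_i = 1*4^i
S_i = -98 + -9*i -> [-98, -107, -116, -125, -134]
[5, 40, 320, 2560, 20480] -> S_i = 5*8^i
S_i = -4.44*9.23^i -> [-4.44, -40.98, -378.26, -3491.31, -32224.77]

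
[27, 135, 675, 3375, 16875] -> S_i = 27*5^i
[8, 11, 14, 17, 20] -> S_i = 8 + 3*i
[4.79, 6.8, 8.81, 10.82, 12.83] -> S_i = 4.79 + 2.01*i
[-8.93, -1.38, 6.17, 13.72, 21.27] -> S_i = -8.93 + 7.55*i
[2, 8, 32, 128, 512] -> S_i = 2*4^i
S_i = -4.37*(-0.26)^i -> [-4.37, 1.14, -0.3, 0.08, -0.02]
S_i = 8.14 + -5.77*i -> [8.14, 2.37, -3.4, -9.17, -14.94]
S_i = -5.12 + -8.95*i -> [-5.12, -14.07, -23.02, -31.97, -40.92]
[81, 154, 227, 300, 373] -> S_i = 81 + 73*i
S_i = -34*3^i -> [-34, -102, -306, -918, -2754]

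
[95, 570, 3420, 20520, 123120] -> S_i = 95*6^i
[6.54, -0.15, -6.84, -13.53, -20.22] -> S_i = 6.54 + -6.69*i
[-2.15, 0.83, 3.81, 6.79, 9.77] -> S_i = -2.15 + 2.98*i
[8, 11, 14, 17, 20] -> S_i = 8 + 3*i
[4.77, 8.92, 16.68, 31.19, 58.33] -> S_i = 4.77*1.87^i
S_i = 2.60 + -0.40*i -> [2.6, 2.2, 1.8, 1.4, 1.0]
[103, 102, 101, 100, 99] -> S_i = 103 + -1*i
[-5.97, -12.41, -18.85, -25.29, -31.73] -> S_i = -5.97 + -6.44*i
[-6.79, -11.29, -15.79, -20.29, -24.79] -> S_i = -6.79 + -4.50*i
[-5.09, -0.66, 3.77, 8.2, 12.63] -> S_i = -5.09 + 4.43*i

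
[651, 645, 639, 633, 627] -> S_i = 651 + -6*i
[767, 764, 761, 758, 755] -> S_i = 767 + -3*i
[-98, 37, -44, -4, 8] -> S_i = Random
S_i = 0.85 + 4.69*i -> [0.85, 5.54, 10.23, 14.92, 19.61]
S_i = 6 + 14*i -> [6, 20, 34, 48, 62]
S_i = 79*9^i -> [79, 711, 6399, 57591, 518319]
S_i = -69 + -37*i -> [-69, -106, -143, -180, -217]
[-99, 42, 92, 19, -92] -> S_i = Random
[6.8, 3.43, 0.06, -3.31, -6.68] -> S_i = 6.80 + -3.37*i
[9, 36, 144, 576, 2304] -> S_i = 9*4^i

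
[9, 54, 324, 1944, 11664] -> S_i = 9*6^i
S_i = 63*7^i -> [63, 441, 3087, 21609, 151263]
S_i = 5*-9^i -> [5, -45, 405, -3645, 32805]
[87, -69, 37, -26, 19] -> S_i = Random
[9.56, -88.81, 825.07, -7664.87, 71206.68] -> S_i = 9.56*(-9.29)^i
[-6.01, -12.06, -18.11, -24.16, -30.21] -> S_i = -6.01 + -6.05*i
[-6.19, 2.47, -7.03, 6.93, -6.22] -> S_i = Random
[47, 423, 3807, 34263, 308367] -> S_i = 47*9^i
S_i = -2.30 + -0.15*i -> [-2.3, -2.45, -2.6, -2.75, -2.9]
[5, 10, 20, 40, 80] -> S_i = 5*2^i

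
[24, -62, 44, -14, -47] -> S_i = Random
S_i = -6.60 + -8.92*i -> [-6.6, -15.52, -24.44, -33.36, -42.28]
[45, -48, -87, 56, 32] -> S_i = Random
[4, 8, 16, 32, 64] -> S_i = 4*2^i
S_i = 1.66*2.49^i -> [1.66, 4.13, 10.29, 25.63, 63.81]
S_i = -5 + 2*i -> [-5, -3, -1, 1, 3]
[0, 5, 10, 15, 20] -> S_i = 0 + 5*i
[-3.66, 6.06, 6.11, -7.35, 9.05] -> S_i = Random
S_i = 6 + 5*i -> [6, 11, 16, 21, 26]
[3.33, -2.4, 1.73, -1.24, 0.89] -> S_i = 3.33*(-0.72)^i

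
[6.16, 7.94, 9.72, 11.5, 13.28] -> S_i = 6.16 + 1.78*i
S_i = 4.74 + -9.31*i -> [4.74, -4.57, -13.88, -23.19, -32.5]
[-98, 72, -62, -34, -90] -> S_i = Random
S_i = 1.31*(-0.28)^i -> [1.31, -0.37, 0.1, -0.03, 0.01]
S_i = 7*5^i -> [7, 35, 175, 875, 4375]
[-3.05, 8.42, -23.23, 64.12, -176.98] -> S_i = -3.05*(-2.76)^i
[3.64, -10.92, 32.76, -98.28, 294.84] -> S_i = 3.64*(-3.00)^i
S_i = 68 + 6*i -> [68, 74, 80, 86, 92]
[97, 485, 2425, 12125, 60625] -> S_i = 97*5^i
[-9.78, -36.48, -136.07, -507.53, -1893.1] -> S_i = -9.78*3.73^i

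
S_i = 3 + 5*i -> [3, 8, 13, 18, 23]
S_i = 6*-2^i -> [6, -12, 24, -48, 96]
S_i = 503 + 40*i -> [503, 543, 583, 623, 663]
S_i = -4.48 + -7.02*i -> [-4.48, -11.5, -18.52, -25.54, -32.56]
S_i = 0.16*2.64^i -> [0.16, 0.42, 1.12, 2.94, 7.77]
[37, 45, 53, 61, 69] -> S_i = 37 + 8*i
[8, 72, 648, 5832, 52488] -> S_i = 8*9^i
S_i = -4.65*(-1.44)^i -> [-4.65, 6.7, -9.64, 13.88, -19.99]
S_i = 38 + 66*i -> [38, 104, 170, 236, 302]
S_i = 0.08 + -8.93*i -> [0.08, -8.85, -17.78, -26.71, -35.64]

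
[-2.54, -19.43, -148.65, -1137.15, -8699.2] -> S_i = -2.54*7.65^i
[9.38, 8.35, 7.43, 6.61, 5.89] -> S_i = 9.38*0.89^i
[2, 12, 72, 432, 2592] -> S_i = 2*6^i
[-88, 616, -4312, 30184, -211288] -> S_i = -88*-7^i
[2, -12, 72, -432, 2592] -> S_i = 2*-6^i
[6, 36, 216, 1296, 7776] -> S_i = 6*6^i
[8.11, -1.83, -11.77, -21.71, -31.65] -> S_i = 8.11 + -9.94*i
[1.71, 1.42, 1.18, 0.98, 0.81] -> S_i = 1.71*0.83^i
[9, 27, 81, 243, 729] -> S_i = 9*3^i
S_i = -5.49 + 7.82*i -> [-5.49, 2.33, 10.15, 17.97, 25.79]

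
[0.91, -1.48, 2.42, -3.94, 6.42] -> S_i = 0.91*(-1.63)^i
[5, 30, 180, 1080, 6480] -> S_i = 5*6^i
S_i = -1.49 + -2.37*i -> [-1.49, -3.86, -6.23, -8.6, -10.97]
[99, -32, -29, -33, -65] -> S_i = Random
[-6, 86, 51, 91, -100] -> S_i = Random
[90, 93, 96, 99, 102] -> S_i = 90 + 3*i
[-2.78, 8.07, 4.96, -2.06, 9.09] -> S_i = Random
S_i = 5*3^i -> [5, 15, 45, 135, 405]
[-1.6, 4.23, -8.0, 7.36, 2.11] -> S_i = Random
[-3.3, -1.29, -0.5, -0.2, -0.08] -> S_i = -3.30*0.39^i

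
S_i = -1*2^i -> [-1, -2, -4, -8, -16]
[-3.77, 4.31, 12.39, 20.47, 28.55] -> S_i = -3.77 + 8.08*i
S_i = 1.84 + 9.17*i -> [1.84, 11.01, 20.18, 29.35, 38.52]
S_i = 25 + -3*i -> [25, 22, 19, 16, 13]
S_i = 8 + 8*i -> [8, 16, 24, 32, 40]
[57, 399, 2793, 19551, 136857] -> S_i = 57*7^i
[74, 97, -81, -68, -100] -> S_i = Random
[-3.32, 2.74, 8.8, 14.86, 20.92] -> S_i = -3.32 + 6.06*i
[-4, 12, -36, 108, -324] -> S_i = -4*-3^i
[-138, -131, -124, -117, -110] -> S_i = -138 + 7*i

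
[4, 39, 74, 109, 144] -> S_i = 4 + 35*i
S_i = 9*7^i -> [9, 63, 441, 3087, 21609]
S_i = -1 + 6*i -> [-1, 5, 11, 17, 23]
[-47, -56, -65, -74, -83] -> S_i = -47 + -9*i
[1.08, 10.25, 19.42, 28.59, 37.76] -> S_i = 1.08 + 9.17*i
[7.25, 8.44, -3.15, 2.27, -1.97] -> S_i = Random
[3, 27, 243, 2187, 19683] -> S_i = 3*9^i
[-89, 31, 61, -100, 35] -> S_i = Random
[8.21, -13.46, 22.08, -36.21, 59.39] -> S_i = 8.21*(-1.64)^i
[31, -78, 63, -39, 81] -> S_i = Random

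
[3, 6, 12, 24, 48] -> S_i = 3*2^i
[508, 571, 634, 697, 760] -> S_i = 508 + 63*i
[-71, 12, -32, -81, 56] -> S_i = Random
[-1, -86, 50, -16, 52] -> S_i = Random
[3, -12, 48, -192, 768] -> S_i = 3*-4^i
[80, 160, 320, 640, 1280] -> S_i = 80*2^i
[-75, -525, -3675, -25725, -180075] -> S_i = -75*7^i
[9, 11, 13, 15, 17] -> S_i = 9 + 2*i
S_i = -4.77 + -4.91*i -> [-4.77, -9.68, -14.59, -19.5, -24.41]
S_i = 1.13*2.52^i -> [1.13, 2.85, 7.18, 18.08, 45.57]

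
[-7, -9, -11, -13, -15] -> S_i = -7 + -2*i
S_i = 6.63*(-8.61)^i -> [6.63, -57.08, 491.5, -4231.78, 36435.62]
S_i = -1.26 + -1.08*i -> [-1.26, -2.34, -3.42, -4.5, -5.58]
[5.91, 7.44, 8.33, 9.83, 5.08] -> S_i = Random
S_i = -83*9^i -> [-83, -747, -6723, -60507, -544563]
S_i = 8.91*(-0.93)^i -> [8.91, -8.29, 7.71, -7.17, 6.67]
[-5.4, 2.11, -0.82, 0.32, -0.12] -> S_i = -5.40*(-0.39)^i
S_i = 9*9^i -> [9, 81, 729, 6561, 59049]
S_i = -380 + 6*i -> [-380, -374, -368, -362, -356]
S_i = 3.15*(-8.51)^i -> [3.15, -26.81, 228.12, -1941.33, 16520.71]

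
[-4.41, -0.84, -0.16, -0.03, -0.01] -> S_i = -4.41*0.19^i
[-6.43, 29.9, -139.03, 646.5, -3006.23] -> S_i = -6.43*(-4.65)^i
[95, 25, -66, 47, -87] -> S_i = Random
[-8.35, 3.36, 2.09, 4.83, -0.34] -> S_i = Random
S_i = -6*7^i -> [-6, -42, -294, -2058, -14406]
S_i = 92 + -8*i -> [92, 84, 76, 68, 60]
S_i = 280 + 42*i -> [280, 322, 364, 406, 448]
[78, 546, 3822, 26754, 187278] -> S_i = 78*7^i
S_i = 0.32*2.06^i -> [0.32, 0.66, 1.36, 2.8, 5.76]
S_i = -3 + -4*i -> [-3, -7, -11, -15, -19]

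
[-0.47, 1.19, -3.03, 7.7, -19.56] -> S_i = -0.47*(-2.54)^i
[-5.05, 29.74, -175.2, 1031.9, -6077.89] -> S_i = -5.05*(-5.89)^i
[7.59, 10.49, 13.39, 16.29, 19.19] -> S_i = 7.59 + 2.90*i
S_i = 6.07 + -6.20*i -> [6.07, -0.13, -6.33, -12.53, -18.73]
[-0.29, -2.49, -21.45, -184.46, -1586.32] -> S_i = -0.29*8.60^i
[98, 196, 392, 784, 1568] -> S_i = 98*2^i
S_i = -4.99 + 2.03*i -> [-4.99, -2.96, -0.93, 1.1, 3.13]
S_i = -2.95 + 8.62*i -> [-2.95, 5.67, 14.29, 22.91, 31.53]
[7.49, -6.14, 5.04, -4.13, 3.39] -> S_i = 7.49*(-0.82)^i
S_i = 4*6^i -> [4, 24, 144, 864, 5184]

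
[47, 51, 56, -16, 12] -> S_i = Random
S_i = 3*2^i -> [3, 6, 12, 24, 48]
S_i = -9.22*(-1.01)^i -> [-9.22, 9.31, -9.41, 9.5, -9.59]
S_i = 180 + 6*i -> [180, 186, 192, 198, 204]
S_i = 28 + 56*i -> [28, 84, 140, 196, 252]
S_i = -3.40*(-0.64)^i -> [-3.4, 2.18, -1.39, 0.89, -0.57]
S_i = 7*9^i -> [7, 63, 567, 5103, 45927]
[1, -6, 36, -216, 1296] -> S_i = 1*-6^i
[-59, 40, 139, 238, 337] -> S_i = -59 + 99*i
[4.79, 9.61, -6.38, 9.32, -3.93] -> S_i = Random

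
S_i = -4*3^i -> [-4, -12, -36, -108, -324]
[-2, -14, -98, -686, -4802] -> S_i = -2*7^i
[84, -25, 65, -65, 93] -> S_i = Random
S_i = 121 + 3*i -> [121, 124, 127, 130, 133]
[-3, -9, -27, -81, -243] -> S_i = -3*3^i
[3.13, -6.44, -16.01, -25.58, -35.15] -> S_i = 3.13 + -9.57*i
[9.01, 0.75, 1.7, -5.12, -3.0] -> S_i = Random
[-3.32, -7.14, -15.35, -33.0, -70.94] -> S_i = -3.32*2.15^i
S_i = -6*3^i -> [-6, -18, -54, -162, -486]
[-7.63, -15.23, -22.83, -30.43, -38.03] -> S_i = -7.63 + -7.60*i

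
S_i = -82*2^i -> [-82, -164, -328, -656, -1312]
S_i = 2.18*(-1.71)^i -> [2.18, -3.73, 6.37, -10.9, 18.64]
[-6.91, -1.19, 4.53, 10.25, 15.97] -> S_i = -6.91 + 5.72*i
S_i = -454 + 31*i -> [-454, -423, -392, -361, -330]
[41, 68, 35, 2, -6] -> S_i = Random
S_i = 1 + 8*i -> [1, 9, 17, 25, 33]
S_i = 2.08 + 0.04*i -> [2.08, 2.12, 2.16, 2.2, 2.24]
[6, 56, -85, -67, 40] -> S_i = Random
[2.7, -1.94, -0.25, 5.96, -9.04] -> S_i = Random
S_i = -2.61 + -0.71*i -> [-2.61, -3.32, -4.03, -4.74, -5.45]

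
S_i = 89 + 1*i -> [89, 90, 91, 92, 93]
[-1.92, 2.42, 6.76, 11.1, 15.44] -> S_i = -1.92 + 4.34*i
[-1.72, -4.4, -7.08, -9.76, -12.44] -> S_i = -1.72 + -2.68*i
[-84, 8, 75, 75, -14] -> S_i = Random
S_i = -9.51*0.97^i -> [-9.51, -9.22, -8.95, -8.68, -8.42]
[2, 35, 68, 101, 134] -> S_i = 2 + 33*i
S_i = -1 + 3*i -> [-1, 2, 5, 8, 11]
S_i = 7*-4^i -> [7, -28, 112, -448, 1792]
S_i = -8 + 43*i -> [-8, 35, 78, 121, 164]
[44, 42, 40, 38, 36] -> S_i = 44 + -2*i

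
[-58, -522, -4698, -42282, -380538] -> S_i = -58*9^i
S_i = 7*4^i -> [7, 28, 112, 448, 1792]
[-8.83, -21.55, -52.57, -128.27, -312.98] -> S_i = -8.83*2.44^i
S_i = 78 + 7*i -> [78, 85, 92, 99, 106]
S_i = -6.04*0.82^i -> [-6.04, -4.95, -4.06, -3.33, -2.73]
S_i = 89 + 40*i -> [89, 129, 169, 209, 249]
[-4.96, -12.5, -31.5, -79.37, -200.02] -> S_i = -4.96*2.52^i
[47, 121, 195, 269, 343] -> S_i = 47 + 74*i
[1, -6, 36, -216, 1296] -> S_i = 1*-6^i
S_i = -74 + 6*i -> [-74, -68, -62, -56, -50]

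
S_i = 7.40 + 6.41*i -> [7.4, 13.81, 20.22, 26.63, 33.04]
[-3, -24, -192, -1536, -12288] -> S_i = -3*8^i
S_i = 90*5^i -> [90, 450, 2250, 11250, 56250]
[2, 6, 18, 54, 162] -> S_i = 2*3^i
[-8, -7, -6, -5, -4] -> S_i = -8 + 1*i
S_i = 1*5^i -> [1, 5, 25, 125, 625]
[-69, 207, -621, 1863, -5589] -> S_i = -69*-3^i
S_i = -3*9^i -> [-3, -27, -243, -2187, -19683]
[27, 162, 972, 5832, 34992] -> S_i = 27*6^i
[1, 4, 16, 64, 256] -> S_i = 1*4^i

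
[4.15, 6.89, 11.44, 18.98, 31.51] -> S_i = 4.15*1.66^i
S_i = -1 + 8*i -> [-1, 7, 15, 23, 31]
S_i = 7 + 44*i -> [7, 51, 95, 139, 183]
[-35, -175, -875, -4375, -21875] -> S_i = -35*5^i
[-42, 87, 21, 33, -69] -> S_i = Random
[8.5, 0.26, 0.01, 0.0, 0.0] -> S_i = 8.50*0.03^i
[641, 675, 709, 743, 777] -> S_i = 641 + 34*i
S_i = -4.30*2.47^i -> [-4.3, -10.62, -26.23, -64.8, -160.05]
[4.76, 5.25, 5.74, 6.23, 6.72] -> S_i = 4.76 + 0.49*i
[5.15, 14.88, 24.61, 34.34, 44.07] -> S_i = 5.15 + 9.73*i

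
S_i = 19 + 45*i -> [19, 64, 109, 154, 199]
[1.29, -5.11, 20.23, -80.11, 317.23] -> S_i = 1.29*(-3.96)^i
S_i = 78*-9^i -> [78, -702, 6318, -56862, 511758]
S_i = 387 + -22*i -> [387, 365, 343, 321, 299]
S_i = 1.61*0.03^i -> [1.61, 0.05, 0.0, 0.0, 0.0]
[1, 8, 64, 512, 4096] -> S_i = 1*8^i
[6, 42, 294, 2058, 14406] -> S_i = 6*7^i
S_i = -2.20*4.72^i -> [-2.2, -10.38, -49.01, -231.34, -1091.92]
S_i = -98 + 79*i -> [-98, -19, 60, 139, 218]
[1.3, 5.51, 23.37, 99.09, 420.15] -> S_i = 1.30*4.24^i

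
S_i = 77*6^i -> [77, 462, 2772, 16632, 99792]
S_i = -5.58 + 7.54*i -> [-5.58, 1.96, 9.5, 17.04, 24.58]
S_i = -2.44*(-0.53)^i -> [-2.44, 1.29, -0.69, 0.36, -0.19]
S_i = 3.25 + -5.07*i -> [3.25, -1.82, -6.89, -11.96, -17.03]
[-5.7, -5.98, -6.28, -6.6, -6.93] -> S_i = -5.70*1.05^i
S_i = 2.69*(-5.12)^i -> [2.69, -13.77, 70.52, -361.05, 1848.55]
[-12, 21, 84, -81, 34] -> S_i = Random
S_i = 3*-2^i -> [3, -6, 12, -24, 48]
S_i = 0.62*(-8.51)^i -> [0.62, -5.28, 44.9, -382.1, 3251.7]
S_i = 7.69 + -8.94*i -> [7.69, -1.25, -10.19, -19.13, -28.07]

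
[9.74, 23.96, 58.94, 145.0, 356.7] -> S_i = 9.74*2.46^i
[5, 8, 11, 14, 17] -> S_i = 5 + 3*i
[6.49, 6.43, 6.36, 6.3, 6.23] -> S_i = 6.49*0.99^i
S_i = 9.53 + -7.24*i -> [9.53, 2.29, -4.95, -12.19, -19.43]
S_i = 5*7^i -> [5, 35, 245, 1715, 12005]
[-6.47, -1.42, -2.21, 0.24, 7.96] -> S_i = Random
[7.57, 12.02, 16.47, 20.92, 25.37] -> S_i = 7.57 + 4.45*i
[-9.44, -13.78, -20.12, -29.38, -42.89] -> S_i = -9.44*1.46^i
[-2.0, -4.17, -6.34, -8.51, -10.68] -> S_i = -2.00 + -2.17*i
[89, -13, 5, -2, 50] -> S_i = Random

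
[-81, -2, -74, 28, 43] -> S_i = Random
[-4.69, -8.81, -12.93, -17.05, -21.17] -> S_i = -4.69 + -4.12*i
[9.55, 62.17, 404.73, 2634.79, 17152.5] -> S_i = 9.55*6.51^i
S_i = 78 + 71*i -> [78, 149, 220, 291, 362]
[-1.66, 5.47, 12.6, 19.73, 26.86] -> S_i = -1.66 + 7.13*i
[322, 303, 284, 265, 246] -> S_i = 322 + -19*i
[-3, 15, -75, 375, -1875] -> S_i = -3*-5^i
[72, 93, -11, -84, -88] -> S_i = Random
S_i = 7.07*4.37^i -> [7.07, 30.9, 135.02, 590.02, 2578.37]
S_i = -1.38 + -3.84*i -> [-1.38, -5.22, -9.06, -12.9, -16.74]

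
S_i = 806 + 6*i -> [806, 812, 818, 824, 830]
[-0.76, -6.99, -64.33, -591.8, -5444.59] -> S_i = -0.76*9.20^i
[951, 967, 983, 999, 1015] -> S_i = 951 + 16*i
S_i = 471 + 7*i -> [471, 478, 485, 492, 499]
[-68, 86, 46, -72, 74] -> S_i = Random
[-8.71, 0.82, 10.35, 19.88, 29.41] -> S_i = -8.71 + 9.53*i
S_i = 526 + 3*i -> [526, 529, 532, 535, 538]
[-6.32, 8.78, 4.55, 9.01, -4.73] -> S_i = Random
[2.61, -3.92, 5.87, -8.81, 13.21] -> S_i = 2.61*(-1.50)^i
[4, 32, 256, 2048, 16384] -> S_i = 4*8^i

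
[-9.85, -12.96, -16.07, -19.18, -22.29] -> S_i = -9.85 + -3.11*i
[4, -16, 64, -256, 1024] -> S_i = 4*-4^i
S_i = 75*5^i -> [75, 375, 1875, 9375, 46875]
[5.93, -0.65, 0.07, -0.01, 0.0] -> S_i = 5.93*(-0.11)^i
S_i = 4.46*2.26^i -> [4.46, 10.08, 22.78, 51.48, 116.35]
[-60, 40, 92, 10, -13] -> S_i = Random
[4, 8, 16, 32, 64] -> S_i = 4*2^i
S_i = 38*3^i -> [38, 114, 342, 1026, 3078]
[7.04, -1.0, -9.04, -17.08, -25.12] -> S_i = 7.04 + -8.04*i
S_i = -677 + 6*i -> [-677, -671, -665, -659, -653]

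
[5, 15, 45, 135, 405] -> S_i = 5*3^i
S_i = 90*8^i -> [90, 720, 5760, 46080, 368640]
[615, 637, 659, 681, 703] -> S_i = 615 + 22*i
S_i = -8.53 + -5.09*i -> [-8.53, -13.62, -18.71, -23.8, -28.89]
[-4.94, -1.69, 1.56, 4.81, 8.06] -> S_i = -4.94 + 3.25*i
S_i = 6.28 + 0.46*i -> [6.28, 6.74, 7.2, 7.66, 8.12]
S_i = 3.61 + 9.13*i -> [3.61, 12.74, 21.87, 31.0, 40.13]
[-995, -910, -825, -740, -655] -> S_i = -995 + 85*i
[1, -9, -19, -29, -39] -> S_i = 1 + -10*i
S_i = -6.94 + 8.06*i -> [-6.94, 1.12, 9.18, 17.24, 25.3]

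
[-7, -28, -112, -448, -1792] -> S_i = -7*4^i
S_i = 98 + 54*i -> [98, 152, 206, 260, 314]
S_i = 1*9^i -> [1, 9, 81, 729, 6561]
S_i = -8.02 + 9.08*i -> [-8.02, 1.06, 10.14, 19.22, 28.3]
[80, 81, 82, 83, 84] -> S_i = 80 + 1*i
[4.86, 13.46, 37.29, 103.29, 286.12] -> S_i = 4.86*2.77^i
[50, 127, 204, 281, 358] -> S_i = 50 + 77*i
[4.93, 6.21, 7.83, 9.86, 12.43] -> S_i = 4.93*1.26^i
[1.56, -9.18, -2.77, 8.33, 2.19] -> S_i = Random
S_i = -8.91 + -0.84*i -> [-8.91, -9.75, -10.59, -11.43, -12.27]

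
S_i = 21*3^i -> [21, 63, 189, 567, 1701]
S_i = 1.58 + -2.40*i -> [1.58, -0.82, -3.22, -5.62, -8.02]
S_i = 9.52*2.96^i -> [9.52, 28.18, 83.41, 246.89, 730.81]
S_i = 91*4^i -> [91, 364, 1456, 5824, 23296]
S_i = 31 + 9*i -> [31, 40, 49, 58, 67]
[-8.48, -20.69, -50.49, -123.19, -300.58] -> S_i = -8.48*2.44^i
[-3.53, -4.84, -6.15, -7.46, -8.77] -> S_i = -3.53 + -1.31*i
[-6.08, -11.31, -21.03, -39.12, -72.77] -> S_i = -6.08*1.86^i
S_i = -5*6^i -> [-5, -30, -180, -1080, -6480]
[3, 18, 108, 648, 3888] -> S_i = 3*6^i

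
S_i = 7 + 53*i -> [7, 60, 113, 166, 219]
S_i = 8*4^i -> [8, 32, 128, 512, 2048]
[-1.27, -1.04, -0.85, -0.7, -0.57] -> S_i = -1.27*0.82^i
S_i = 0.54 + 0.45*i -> [0.54, 0.99, 1.44, 1.89, 2.34]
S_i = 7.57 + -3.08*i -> [7.57, 4.49, 1.41, -1.67, -4.75]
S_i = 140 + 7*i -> [140, 147, 154, 161, 168]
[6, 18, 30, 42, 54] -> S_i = 6 + 12*i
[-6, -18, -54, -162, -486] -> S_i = -6*3^i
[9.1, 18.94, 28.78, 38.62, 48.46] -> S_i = 9.10 + 9.84*i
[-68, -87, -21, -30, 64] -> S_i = Random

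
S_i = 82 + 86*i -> [82, 168, 254, 340, 426]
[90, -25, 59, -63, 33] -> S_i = Random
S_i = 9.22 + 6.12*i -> [9.22, 15.34, 21.46, 27.58, 33.7]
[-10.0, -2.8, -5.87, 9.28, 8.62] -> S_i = Random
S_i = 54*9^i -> [54, 486, 4374, 39366, 354294]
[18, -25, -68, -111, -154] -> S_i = 18 + -43*i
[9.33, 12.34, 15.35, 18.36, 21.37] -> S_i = 9.33 + 3.01*i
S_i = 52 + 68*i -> [52, 120, 188, 256, 324]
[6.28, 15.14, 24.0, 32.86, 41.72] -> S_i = 6.28 + 8.86*i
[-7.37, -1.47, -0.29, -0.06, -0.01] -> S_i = -7.37*0.20^i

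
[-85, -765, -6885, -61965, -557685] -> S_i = -85*9^i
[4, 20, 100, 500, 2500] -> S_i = 4*5^i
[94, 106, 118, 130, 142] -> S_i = 94 + 12*i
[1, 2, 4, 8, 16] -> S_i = 1*2^i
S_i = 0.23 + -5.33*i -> [0.23, -5.1, -10.43, -15.76, -21.09]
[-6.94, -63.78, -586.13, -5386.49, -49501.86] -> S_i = -6.94*9.19^i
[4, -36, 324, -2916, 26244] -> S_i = 4*-9^i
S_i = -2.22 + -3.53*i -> [-2.22, -5.75, -9.28, -12.81, -16.34]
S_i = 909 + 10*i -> [909, 919, 929, 939, 949]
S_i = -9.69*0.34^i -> [-9.69, -3.29, -1.12, -0.38, -0.13]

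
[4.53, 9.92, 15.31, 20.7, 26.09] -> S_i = 4.53 + 5.39*i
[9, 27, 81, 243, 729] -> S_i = 9*3^i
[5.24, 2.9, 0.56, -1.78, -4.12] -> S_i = 5.24 + -2.34*i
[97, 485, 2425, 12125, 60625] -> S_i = 97*5^i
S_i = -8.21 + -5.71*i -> [-8.21, -13.92, -19.63, -25.34, -31.05]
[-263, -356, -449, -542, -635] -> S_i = -263 + -93*i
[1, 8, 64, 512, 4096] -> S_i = 1*8^i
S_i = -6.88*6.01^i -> [-6.88, -41.35, -248.51, -1493.52, -8976.07]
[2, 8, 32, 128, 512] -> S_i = 2*4^i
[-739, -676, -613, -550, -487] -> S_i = -739 + 63*i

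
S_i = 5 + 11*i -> [5, 16, 27, 38, 49]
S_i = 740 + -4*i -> [740, 736, 732, 728, 724]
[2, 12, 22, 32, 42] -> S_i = 2 + 10*i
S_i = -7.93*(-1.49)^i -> [-7.93, 11.82, -17.61, 26.23, -39.09]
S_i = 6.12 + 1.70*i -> [6.12, 7.82, 9.52, 11.22, 12.92]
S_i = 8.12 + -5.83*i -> [8.12, 2.29, -3.54, -9.37, -15.2]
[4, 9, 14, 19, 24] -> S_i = 4 + 5*i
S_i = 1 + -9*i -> [1, -8, -17, -26, -35]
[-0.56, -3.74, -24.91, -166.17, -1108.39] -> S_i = -0.56*6.67^i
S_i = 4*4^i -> [4, 16, 64, 256, 1024]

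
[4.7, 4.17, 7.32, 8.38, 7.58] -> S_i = Random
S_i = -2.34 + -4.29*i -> [-2.34, -6.63, -10.92, -15.21, -19.5]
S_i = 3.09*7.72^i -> [3.09, 23.85, 184.16, 1421.71, 10975.59]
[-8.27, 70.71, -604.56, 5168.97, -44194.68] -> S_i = -8.27*(-8.55)^i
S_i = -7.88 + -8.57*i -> [-7.88, -16.45, -25.02, -33.59, -42.16]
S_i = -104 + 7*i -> [-104, -97, -90, -83, -76]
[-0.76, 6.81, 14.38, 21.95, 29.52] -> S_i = -0.76 + 7.57*i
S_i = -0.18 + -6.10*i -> [-0.18, -6.28, -12.38, -18.48, -24.58]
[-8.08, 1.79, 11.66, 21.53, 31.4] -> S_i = -8.08 + 9.87*i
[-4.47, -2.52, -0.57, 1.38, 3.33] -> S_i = -4.47 + 1.95*i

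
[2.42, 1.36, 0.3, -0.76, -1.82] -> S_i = 2.42 + -1.06*i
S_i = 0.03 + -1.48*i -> [0.03, -1.45, -2.93, -4.41, -5.89]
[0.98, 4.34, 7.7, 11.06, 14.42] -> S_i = 0.98 + 3.36*i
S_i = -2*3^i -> [-2, -6, -18, -54, -162]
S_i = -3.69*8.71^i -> [-3.69, -32.14, -279.94, -2438.26, -21237.28]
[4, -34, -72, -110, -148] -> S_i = 4 + -38*i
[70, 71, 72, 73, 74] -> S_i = 70 + 1*i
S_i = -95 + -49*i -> [-95, -144, -193, -242, -291]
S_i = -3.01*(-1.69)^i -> [-3.01, 5.09, -8.6, 14.53, -24.55]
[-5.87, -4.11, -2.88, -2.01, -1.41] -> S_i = -5.87*0.70^i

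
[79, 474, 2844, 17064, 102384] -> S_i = 79*6^i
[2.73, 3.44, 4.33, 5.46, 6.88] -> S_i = 2.73*1.26^i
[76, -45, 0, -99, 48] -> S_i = Random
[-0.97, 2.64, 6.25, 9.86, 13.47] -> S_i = -0.97 + 3.61*i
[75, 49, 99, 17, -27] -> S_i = Random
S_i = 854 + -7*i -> [854, 847, 840, 833, 826]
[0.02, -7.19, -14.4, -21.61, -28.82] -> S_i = 0.02 + -7.21*i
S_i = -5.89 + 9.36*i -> [-5.89, 3.47, 12.83, 22.19, 31.55]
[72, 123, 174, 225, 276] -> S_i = 72 + 51*i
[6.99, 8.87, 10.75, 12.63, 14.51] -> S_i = 6.99 + 1.88*i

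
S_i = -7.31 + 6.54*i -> [-7.31, -0.77, 5.77, 12.31, 18.85]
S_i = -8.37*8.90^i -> [-8.37, -74.49, -662.99, -5900.59, -52515.26]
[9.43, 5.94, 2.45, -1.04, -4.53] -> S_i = 9.43 + -3.49*i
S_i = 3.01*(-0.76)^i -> [3.01, -2.29, 1.74, -1.32, 1.0]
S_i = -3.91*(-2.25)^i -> [-3.91, 8.8, -19.79, 44.54, -100.21]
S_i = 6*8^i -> [6, 48, 384, 3072, 24576]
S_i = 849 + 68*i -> [849, 917, 985, 1053, 1121]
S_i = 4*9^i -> [4, 36, 324, 2916, 26244]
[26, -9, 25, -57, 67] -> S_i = Random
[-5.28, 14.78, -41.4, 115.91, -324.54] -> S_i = -5.28*(-2.80)^i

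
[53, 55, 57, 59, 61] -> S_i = 53 + 2*i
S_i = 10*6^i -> [10, 60, 360, 2160, 12960]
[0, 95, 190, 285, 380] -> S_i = 0 + 95*i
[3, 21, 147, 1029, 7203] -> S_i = 3*7^i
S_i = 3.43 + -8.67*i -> [3.43, -5.24, -13.91, -22.58, -31.25]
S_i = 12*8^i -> [12, 96, 768, 6144, 49152]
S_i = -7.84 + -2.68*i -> [-7.84, -10.52, -13.2, -15.88, -18.56]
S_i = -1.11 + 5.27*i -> [-1.11, 4.16, 9.43, 14.7, 19.97]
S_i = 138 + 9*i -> [138, 147, 156, 165, 174]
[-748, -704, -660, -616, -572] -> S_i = -748 + 44*i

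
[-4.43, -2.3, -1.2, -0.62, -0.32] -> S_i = -4.43*0.52^i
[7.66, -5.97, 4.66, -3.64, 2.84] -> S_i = 7.66*(-0.78)^i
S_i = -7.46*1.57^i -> [-7.46, -11.71, -18.39, -28.87, -45.32]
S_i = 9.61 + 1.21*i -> [9.61, 10.82, 12.03, 13.24, 14.45]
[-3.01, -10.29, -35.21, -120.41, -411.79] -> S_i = -3.01*3.42^i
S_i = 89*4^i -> [89, 356, 1424, 5696, 22784]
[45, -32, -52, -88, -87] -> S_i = Random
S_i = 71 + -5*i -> [71, 66, 61, 56, 51]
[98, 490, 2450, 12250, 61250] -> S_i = 98*5^i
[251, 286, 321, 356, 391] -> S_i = 251 + 35*i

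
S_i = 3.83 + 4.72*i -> [3.83, 8.55, 13.27, 17.99, 22.71]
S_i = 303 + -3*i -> [303, 300, 297, 294, 291]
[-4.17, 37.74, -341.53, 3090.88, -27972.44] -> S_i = -4.17*(-9.05)^i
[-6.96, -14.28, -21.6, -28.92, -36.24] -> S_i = -6.96 + -7.32*i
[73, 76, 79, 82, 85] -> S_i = 73 + 3*i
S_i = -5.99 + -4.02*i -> [-5.99, -10.01, -14.03, -18.05, -22.07]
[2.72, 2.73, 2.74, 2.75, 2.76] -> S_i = 2.72 + 0.01*i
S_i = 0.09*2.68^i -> [0.09, 0.24, 0.65, 1.73, 4.64]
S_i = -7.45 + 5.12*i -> [-7.45, -2.33, 2.79, 7.91, 13.03]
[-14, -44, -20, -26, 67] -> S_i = Random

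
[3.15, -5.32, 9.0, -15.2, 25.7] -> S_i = 3.15*(-1.69)^i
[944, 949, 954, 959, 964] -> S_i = 944 + 5*i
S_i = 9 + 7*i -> [9, 16, 23, 30, 37]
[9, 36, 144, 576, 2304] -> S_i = 9*4^i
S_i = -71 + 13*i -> [-71, -58, -45, -32, -19]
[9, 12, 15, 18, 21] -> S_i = 9 + 3*i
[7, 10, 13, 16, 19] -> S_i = 7 + 3*i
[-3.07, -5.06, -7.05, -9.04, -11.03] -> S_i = -3.07 + -1.99*i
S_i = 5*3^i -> [5, 15, 45, 135, 405]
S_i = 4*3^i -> [4, 12, 36, 108, 324]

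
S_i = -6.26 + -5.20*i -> [-6.26, -11.46, -16.66, -21.86, -27.06]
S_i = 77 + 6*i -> [77, 83, 89, 95, 101]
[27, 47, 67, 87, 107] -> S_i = 27 + 20*i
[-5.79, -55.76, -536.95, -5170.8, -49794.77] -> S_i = -5.79*9.63^i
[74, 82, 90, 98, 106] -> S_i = 74 + 8*i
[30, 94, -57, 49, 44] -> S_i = Random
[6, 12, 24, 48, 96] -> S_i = 6*2^i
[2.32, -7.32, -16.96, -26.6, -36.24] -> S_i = 2.32 + -9.64*i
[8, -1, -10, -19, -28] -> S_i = 8 + -9*i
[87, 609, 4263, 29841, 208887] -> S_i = 87*7^i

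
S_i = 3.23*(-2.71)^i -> [3.23, -8.75, 23.72, -64.29, 174.21]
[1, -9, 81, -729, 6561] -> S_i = 1*-9^i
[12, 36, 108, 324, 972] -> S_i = 12*3^i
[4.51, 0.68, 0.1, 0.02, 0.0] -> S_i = 4.51*0.15^i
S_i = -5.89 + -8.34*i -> [-5.89, -14.23, -22.57, -30.91, -39.25]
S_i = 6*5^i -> [6, 30, 150, 750, 3750]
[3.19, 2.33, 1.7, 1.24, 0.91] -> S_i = 3.19*0.73^i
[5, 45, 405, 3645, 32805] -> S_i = 5*9^i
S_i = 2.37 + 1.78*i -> [2.37, 4.15, 5.93, 7.71, 9.49]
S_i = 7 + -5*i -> [7, 2, -3, -8, -13]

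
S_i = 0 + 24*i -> [0, 24, 48, 72, 96]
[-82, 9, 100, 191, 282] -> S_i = -82 + 91*i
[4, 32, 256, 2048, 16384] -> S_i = 4*8^i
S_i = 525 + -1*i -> [525, 524, 523, 522, 521]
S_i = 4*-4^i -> [4, -16, 64, -256, 1024]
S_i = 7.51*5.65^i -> [7.51, 42.43, 239.74, 1354.52, 7653.04]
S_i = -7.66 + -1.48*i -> [-7.66, -9.14, -10.62, -12.1, -13.58]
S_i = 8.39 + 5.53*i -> [8.39, 13.92, 19.45, 24.98, 30.51]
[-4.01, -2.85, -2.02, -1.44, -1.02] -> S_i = -4.01*0.71^i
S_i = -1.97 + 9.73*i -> [-1.97, 7.76, 17.49, 27.22, 36.95]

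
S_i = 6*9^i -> [6, 54, 486, 4374, 39366]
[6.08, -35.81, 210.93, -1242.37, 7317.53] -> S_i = 6.08*(-5.89)^i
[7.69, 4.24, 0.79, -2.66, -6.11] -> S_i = 7.69 + -3.45*i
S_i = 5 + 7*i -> [5, 12, 19, 26, 33]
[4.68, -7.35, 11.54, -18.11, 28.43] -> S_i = 4.68*(-1.57)^i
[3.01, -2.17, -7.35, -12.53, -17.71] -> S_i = 3.01 + -5.18*i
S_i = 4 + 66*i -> [4, 70, 136, 202, 268]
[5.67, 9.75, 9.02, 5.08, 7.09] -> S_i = Random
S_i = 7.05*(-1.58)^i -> [7.05, -11.14, 17.6, -27.81, 43.94]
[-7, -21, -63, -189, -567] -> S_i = -7*3^i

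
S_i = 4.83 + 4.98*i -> [4.83, 9.81, 14.79, 19.77, 24.75]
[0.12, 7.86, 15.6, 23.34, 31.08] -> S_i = 0.12 + 7.74*i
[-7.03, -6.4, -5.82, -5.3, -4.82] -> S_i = -7.03*0.91^i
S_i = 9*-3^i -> [9, -27, 81, -243, 729]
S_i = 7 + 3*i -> [7, 10, 13, 16, 19]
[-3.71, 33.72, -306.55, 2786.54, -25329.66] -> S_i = -3.71*(-9.09)^i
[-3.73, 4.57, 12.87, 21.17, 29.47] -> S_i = -3.73 + 8.30*i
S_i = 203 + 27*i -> [203, 230, 257, 284, 311]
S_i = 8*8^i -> [8, 64, 512, 4096, 32768]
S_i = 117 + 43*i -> [117, 160, 203, 246, 289]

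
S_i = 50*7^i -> [50, 350, 2450, 17150, 120050]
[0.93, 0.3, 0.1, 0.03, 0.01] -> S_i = 0.93*0.32^i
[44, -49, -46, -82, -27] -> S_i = Random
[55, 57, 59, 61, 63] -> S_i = 55 + 2*i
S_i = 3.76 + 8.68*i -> [3.76, 12.44, 21.12, 29.8, 38.48]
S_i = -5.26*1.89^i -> [-5.26, -9.94, -18.79, -35.51, -67.12]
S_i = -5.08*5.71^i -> [-5.08, -29.01, -165.63, -945.74, -5400.18]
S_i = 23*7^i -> [23, 161, 1127, 7889, 55223]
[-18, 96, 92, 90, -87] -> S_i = Random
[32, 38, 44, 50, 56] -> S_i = 32 + 6*i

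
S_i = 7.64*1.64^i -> [7.64, 12.53, 20.55, 33.7, 55.27]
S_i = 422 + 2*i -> [422, 424, 426, 428, 430]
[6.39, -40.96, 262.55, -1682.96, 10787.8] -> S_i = 6.39*(-6.41)^i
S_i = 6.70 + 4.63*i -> [6.7, 11.33, 15.96, 20.59, 25.22]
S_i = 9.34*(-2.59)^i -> [9.34, -24.19, 62.65, -162.27, 420.29]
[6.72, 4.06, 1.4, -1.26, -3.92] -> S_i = 6.72 + -2.66*i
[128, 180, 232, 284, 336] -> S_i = 128 + 52*i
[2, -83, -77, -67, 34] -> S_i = Random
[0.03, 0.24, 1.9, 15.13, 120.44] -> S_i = 0.03*7.96^i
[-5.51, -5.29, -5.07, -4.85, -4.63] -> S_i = -5.51 + 0.22*i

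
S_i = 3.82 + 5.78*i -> [3.82, 9.6, 15.38, 21.16, 26.94]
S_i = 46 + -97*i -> [46, -51, -148, -245, -342]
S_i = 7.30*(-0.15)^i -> [7.3, -1.1, 0.16, -0.02, 0.0]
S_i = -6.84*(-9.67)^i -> [-6.84, 66.14, -639.6, 6184.94, -59808.37]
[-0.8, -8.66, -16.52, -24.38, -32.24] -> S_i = -0.80 + -7.86*i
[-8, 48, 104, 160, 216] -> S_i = -8 + 56*i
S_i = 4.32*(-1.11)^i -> [4.32, -4.8, 5.32, -5.91, 6.56]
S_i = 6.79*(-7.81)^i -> [6.79, -53.03, 414.16, -3234.62, 25262.36]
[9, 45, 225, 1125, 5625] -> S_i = 9*5^i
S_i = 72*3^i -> [72, 216, 648, 1944, 5832]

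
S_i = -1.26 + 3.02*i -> [-1.26, 1.76, 4.78, 7.8, 10.82]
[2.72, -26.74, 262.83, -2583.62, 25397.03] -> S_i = 2.72*(-9.83)^i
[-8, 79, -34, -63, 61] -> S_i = Random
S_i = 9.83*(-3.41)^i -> [9.83, -33.52, 114.3, -389.78, 1329.14]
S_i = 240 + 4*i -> [240, 244, 248, 252, 256]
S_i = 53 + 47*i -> [53, 100, 147, 194, 241]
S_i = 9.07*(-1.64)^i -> [9.07, -14.87, 24.39, -40.01, 65.61]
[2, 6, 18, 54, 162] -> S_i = 2*3^i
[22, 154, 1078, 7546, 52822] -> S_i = 22*7^i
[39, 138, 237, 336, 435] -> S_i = 39 + 99*i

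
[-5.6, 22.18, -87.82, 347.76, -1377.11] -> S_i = -5.60*(-3.96)^i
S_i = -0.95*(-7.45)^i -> [-0.95, 7.08, -52.73, 392.82, -2926.5]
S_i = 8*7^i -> [8, 56, 392, 2744, 19208]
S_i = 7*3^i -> [7, 21, 63, 189, 567]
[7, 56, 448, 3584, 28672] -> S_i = 7*8^i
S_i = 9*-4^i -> [9, -36, 144, -576, 2304]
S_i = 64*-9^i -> [64, -576, 5184, -46656, 419904]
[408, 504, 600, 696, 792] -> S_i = 408 + 96*i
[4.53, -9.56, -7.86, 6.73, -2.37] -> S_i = Random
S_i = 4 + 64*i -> [4, 68, 132, 196, 260]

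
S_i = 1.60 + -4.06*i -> [1.6, -2.46, -6.52, -10.58, -14.64]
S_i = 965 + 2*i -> [965, 967, 969, 971, 973]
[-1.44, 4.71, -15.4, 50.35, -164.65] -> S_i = -1.44*(-3.27)^i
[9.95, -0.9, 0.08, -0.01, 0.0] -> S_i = 9.95*(-0.09)^i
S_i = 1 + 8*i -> [1, 9, 17, 25, 33]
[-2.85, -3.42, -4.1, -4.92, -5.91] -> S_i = -2.85*1.20^i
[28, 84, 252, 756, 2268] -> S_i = 28*3^i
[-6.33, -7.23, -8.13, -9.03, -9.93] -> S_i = -6.33 + -0.90*i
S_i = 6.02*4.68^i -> [6.02, 28.17, 131.85, 617.07, 2887.89]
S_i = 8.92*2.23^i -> [8.92, 19.89, 44.36, 98.92, 220.59]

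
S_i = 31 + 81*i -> [31, 112, 193, 274, 355]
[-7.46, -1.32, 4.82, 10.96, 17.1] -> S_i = -7.46 + 6.14*i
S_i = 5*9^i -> [5, 45, 405, 3645, 32805]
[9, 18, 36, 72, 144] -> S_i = 9*2^i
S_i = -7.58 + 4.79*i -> [-7.58, -2.79, 2.0, 6.79, 11.58]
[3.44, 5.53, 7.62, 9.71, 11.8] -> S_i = 3.44 + 2.09*i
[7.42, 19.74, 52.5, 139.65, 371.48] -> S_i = 7.42*2.66^i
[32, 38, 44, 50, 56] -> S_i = 32 + 6*i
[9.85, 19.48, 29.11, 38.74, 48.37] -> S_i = 9.85 + 9.63*i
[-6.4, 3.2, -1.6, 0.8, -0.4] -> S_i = -6.40*(-0.50)^i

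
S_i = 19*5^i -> [19, 95, 475, 2375, 11875]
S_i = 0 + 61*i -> [0, 61, 122, 183, 244]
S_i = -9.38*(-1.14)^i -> [-9.38, 10.69, -12.19, 13.9, -15.84]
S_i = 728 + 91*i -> [728, 819, 910, 1001, 1092]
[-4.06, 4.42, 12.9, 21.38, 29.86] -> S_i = -4.06 + 8.48*i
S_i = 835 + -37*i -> [835, 798, 761, 724, 687]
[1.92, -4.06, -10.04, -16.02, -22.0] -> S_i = 1.92 + -5.98*i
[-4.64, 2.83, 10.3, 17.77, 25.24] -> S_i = -4.64 + 7.47*i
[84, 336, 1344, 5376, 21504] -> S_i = 84*4^i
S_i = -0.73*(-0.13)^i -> [-0.73, 0.09, -0.01, 0.0, -0.0]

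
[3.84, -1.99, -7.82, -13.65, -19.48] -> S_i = 3.84 + -5.83*i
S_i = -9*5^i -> [-9, -45, -225, -1125, -5625]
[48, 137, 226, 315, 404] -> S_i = 48 + 89*i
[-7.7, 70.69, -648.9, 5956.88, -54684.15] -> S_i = -7.70*(-9.18)^i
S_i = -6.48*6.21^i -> [-6.48, -40.24, -249.9, -1551.85, -9636.99]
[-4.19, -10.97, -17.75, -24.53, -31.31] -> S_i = -4.19 + -6.78*i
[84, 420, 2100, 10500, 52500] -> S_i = 84*5^i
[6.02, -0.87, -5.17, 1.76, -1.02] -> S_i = Random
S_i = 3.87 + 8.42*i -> [3.87, 12.29, 20.71, 29.13, 37.55]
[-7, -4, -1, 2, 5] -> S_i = -7 + 3*i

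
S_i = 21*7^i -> [21, 147, 1029, 7203, 50421]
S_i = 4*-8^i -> [4, -32, 256, -2048, 16384]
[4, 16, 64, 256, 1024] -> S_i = 4*4^i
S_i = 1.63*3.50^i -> [1.63, 5.7, 19.97, 69.89, 244.6]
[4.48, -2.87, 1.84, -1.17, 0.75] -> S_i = 4.48*(-0.64)^i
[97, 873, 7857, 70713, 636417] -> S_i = 97*9^i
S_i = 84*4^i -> [84, 336, 1344, 5376, 21504]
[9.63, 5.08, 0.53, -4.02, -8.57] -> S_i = 9.63 + -4.55*i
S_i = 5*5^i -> [5, 25, 125, 625, 3125]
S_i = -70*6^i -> [-70, -420, -2520, -15120, -90720]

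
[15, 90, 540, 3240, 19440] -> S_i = 15*6^i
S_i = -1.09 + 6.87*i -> [-1.09, 5.78, 12.65, 19.52, 26.39]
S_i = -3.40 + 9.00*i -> [-3.4, 5.6, 14.6, 23.6, 32.6]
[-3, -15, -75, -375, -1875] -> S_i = -3*5^i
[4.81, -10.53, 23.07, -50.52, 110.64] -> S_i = 4.81*(-2.19)^i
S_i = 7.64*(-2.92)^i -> [7.64, -22.31, 65.14, -190.21, 555.42]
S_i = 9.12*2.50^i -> [9.12, 22.8, 57.0, 142.5, 356.25]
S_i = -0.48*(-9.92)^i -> [-0.48, 4.76, -47.24, 468.57, -4648.23]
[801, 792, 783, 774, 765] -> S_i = 801 + -9*i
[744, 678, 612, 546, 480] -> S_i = 744 + -66*i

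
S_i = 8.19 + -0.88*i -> [8.19, 7.31, 6.43, 5.55, 4.67]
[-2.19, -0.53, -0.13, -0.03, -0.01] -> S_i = -2.19*0.24^i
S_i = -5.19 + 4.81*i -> [-5.19, -0.38, 4.43, 9.24, 14.05]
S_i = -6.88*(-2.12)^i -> [-6.88, 14.59, -30.92, 65.55, -138.97]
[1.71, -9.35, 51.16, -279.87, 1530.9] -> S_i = 1.71*(-5.47)^i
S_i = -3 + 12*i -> [-3, 9, 21, 33, 45]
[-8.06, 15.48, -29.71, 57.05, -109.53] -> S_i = -8.06*(-1.92)^i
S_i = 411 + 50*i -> [411, 461, 511, 561, 611]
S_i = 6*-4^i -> [6, -24, 96, -384, 1536]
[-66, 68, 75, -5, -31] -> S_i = Random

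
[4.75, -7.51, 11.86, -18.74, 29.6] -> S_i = 4.75*(-1.58)^i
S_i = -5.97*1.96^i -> [-5.97, -11.7, -22.93, -44.95, -88.1]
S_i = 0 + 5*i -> [0, 5, 10, 15, 20]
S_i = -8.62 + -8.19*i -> [-8.62, -16.81, -25.0, -33.19, -41.38]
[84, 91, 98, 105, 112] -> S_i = 84 + 7*i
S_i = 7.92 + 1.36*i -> [7.92, 9.28, 10.64, 12.0, 13.36]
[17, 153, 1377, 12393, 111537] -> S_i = 17*9^i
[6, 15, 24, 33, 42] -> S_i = 6 + 9*i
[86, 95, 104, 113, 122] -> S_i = 86 + 9*i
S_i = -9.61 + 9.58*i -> [-9.61, -0.03, 9.55, 19.13, 28.71]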